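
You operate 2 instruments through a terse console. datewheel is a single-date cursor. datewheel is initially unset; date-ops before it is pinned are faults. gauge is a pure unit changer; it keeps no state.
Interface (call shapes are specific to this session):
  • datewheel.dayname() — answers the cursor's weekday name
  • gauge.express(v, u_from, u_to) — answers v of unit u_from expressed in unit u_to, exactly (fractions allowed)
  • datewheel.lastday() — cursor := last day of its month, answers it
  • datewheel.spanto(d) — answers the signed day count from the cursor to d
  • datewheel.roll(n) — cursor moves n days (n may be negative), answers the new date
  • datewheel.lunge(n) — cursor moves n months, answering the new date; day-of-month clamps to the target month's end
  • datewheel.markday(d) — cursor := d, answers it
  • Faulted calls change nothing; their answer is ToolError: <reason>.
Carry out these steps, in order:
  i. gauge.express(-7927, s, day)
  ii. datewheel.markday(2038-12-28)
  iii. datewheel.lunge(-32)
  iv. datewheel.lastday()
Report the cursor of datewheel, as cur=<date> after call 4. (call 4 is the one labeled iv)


Next I call gauge.express(v='-7927', u_from='s', u_to='day'): -7927/86400.
I call datewheel.markday(d='2038-12-28'), giving 2038-12-28.
Next I call datewheel.lunge(n='-32'), and observe 2036-04-28.
I run datewheel.lastday(), yielding 2036-04-30.

Answer: cur=2036-04-30


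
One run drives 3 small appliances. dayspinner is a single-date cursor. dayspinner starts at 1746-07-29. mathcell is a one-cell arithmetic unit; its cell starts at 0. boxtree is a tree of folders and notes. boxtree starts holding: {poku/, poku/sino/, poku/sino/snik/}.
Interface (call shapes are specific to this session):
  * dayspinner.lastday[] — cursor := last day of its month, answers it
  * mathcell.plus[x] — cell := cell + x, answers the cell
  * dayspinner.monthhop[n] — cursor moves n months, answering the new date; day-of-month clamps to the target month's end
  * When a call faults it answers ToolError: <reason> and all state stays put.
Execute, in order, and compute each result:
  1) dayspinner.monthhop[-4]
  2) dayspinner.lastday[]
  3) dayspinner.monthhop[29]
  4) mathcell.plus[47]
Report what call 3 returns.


# 1. dayspinner.monthhop(n='-4') => 1746-03-29
# 2. dayspinner.lastday() => 1746-03-31
# 3. dayspinner.monthhop(n='29') => 1748-08-31
# 4. mathcell.plus(x='47') => 47

Answer: 1748-08-31


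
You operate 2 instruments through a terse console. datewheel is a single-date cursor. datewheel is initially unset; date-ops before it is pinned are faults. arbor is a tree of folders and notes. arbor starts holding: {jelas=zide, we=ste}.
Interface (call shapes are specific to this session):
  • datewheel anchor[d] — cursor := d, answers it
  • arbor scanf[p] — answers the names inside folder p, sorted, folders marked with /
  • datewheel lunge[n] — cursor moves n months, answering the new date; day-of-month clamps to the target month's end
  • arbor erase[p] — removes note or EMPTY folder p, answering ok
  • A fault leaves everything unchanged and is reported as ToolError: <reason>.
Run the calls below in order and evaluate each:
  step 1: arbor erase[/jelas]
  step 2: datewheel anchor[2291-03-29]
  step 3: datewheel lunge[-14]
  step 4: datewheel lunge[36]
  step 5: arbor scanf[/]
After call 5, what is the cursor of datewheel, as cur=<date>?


CALL arbor erase[p: /jelas]
RET  ok
CALL datewheel anchor[d: 2291-03-29]
RET  2291-03-29
CALL datewheel lunge[n: -14]
RET  2290-01-29
CALL datewheel lunge[n: 36]
RET  2293-01-29
CALL arbor scanf[p: /]
RET  [we]

Answer: cur=2293-01-29


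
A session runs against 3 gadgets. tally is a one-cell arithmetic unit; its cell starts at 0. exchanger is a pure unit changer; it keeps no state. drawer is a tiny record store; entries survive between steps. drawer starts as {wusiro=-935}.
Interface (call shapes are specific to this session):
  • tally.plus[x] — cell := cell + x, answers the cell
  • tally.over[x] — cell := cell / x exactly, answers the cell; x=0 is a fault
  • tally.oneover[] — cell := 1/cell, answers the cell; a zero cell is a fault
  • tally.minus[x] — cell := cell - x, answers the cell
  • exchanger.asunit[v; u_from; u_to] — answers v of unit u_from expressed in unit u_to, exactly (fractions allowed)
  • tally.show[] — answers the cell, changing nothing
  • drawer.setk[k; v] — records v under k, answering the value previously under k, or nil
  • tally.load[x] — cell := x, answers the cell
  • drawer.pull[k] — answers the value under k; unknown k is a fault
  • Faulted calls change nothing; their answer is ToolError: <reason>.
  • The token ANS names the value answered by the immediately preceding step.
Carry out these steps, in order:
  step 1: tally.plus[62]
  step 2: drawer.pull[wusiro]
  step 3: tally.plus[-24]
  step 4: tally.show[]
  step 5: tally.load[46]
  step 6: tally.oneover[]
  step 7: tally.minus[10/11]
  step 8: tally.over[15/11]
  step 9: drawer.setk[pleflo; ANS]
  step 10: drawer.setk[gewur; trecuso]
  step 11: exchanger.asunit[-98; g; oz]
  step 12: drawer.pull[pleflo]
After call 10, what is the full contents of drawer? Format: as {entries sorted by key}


Answer: {gewur=trecuso, pleflo=-449/690, wusiro=-935}

Derivation:
-- plus(x=62) : 62
-- pull(k=wusiro) : -935
-- plus(x=-24) : 38
-- show() : 38
-- load(x=46) : 46
-- oneover() : 1/46
-- minus(x=10/11) : -449/506
-- over(x=15/11) : -449/690
-- setk(k=pleflo, v=ANS) : nil
-- setk(k=gewur, v=trecuso) : nil
-- asunit(v=-98, u_from=g, u_to=oz) : -22400000/6479891
-- pull(k=pleflo) : -449/690


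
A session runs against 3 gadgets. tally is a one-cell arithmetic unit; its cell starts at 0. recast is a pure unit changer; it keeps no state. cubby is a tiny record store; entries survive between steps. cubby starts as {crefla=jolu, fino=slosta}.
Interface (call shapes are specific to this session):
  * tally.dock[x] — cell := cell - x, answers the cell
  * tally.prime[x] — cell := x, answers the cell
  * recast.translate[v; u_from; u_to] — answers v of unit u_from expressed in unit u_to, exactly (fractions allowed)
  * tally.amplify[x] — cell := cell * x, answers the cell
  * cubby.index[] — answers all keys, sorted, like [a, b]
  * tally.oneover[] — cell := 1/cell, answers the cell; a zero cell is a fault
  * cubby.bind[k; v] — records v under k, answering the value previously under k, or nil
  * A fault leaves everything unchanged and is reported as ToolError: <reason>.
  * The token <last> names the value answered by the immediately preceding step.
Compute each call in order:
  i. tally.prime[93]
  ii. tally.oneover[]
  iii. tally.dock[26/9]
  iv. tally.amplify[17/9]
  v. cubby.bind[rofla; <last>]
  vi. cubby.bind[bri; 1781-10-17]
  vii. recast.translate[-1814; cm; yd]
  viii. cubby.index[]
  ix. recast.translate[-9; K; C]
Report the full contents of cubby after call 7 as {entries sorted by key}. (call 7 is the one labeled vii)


Act: tally.prime[x=93]
Obs: 93
Act: tally.oneover[]
Obs: 1/93
Act: tally.dock[x=26/9]
Obs: -803/279
Act: tally.amplify[x=17/9]
Obs: -13651/2511
Act: cubby.bind[k=rofla; v=<last>]
Obs: nil
Act: cubby.bind[k=bri; v=1781-10-17]
Obs: nil
Act: recast.translate[v=-1814; u_from=cm; u_to=yd]
Obs: -22675/1143
Act: cubby.index[]
Obs: [bri, crefla, fino, rofla]
Act: recast.translate[v=-9; u_from=K; u_to=C]
Obs: -5643/20

Answer: {bri=1781-10-17, crefla=jolu, fino=slosta, rofla=-13651/2511}


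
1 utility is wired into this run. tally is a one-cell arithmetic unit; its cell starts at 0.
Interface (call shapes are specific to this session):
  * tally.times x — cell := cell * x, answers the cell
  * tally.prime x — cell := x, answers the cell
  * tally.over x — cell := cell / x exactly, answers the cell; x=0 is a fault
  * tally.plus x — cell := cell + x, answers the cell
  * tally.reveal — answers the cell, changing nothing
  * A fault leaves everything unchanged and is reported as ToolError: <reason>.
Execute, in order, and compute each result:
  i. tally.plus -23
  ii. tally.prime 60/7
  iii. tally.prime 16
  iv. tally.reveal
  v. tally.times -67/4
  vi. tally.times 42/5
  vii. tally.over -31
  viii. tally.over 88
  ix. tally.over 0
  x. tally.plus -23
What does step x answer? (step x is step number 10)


Answer: -37808/1705

Derivation:
-- tally.plus(-23) : -23
-- tally.prime(60/7) : 60/7
-- tally.prime(16) : 16
-- tally.reveal() : 16
-- tally.times(-67/4) : -268
-- tally.times(42/5) : -11256/5
-- tally.over(-31) : 11256/155
-- tally.over(88) : 1407/1705
-- tally.over(0) : ToolError: division by zero
-- tally.plus(-23) : -37808/1705


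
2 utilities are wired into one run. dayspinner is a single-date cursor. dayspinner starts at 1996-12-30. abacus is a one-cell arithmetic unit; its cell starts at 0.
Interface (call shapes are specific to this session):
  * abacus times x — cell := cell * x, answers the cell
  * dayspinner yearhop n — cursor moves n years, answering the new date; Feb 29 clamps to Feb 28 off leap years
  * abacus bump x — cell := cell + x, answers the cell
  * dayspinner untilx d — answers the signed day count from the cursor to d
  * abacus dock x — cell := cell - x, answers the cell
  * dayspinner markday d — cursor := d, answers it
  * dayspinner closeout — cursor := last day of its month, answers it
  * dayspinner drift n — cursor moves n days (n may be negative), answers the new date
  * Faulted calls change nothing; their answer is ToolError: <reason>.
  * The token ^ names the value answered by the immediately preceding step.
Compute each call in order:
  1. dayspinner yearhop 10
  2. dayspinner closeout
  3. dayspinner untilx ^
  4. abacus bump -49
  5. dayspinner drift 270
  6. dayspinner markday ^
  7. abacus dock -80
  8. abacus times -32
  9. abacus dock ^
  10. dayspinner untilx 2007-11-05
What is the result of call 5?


==> dayspinner yearhop(n=10)
<== 2006-12-30
==> dayspinner closeout()
<== 2006-12-31
==> dayspinner untilx(d=^)
<== 0
==> abacus bump(x=-49)
<== -49
==> dayspinner drift(n=270)
<== 2007-09-27
==> dayspinner markday(d=^)
<== 2007-09-27
==> abacus dock(x=-80)
<== 31
==> abacus times(x=-32)
<== -992
==> abacus dock(x=^)
<== 0
==> dayspinner untilx(d=2007-11-05)
<== 39

Answer: 2007-09-27


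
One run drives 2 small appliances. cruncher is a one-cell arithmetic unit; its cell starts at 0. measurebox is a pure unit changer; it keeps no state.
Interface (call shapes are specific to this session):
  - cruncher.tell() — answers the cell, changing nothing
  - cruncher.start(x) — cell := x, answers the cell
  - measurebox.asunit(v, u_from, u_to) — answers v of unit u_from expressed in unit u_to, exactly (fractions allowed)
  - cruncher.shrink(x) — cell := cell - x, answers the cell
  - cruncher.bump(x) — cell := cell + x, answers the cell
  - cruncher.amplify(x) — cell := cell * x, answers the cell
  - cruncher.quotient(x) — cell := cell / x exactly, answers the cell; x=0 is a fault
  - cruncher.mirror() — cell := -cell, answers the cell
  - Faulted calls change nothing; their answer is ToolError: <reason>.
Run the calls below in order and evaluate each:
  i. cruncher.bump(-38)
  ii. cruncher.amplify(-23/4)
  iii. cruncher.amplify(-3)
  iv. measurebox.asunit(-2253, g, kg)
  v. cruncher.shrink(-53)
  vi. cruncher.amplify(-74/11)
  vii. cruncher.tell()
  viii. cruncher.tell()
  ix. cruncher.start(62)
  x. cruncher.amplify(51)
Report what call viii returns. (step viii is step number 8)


Answer: 44585/11

Derivation:
% cruncher.bump(x→-38) == -38
% cruncher.amplify(x→-23/4) == 437/2
% cruncher.amplify(x→-3) == -1311/2
% measurebox.asunit(v→-2253, u_from→g, u_to→kg) == -2253/1000
% cruncher.shrink(x→-53) == -1205/2
% cruncher.amplify(x→-74/11) == 44585/11
% cruncher.tell() == 44585/11
% cruncher.tell() == 44585/11
% cruncher.start(x→62) == 62
% cruncher.amplify(x→51) == 3162


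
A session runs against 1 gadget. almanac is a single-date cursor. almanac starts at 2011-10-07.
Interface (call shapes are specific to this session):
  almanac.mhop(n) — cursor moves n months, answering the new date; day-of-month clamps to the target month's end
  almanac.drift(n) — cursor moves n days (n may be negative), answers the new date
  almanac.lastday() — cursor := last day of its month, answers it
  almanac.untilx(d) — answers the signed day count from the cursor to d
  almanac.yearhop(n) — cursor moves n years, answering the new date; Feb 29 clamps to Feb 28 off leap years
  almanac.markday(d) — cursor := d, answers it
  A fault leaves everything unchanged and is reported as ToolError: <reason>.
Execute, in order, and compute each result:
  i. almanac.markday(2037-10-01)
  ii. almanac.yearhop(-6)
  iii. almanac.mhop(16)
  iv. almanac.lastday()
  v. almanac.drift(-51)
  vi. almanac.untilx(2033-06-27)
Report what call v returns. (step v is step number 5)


! markday(d=2037-10-01) => 2037-10-01
! yearhop(n=-6) => 2031-10-01
! mhop(n=16) => 2033-02-01
! lastday() => 2033-02-28
! drift(n=-51) => 2033-01-08
! untilx(d=2033-06-27) => 170

Answer: 2033-01-08


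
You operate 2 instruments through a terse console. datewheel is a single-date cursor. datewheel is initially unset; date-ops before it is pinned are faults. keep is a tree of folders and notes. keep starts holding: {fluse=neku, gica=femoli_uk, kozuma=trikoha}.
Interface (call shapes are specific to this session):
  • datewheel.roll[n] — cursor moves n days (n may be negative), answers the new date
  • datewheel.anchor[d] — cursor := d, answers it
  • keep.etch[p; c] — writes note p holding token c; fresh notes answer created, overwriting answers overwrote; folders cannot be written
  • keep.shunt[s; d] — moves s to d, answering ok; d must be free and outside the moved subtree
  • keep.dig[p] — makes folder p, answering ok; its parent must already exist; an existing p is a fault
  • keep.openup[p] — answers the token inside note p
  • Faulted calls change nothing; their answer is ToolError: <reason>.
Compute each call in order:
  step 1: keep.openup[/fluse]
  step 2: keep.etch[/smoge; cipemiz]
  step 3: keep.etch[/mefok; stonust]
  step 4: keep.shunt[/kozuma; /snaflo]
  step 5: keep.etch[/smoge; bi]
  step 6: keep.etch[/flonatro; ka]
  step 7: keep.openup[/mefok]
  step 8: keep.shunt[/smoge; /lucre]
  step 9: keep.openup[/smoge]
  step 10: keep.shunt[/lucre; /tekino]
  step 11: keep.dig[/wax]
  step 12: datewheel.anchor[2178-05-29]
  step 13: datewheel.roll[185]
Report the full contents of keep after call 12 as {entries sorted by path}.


Answer: {flonatro=ka, fluse=neku, gica=femoli_uk, mefok=stonust, snaflo=trikoha, tekino=bi, wax/}

Derivation:
==> keep.openup(/fluse)
<== neku
==> keep.etch(/smoge, cipemiz)
<== created
==> keep.etch(/mefok, stonust)
<== created
==> keep.shunt(/kozuma, /snaflo)
<== ok
==> keep.etch(/smoge, bi)
<== overwrote
==> keep.etch(/flonatro, ka)
<== created
==> keep.openup(/mefok)
<== stonust
==> keep.shunt(/smoge, /lucre)
<== ok
==> keep.openup(/smoge)
<== ToolError: not found
==> keep.shunt(/lucre, /tekino)
<== ok
==> keep.dig(/wax)
<== ok
==> datewheel.anchor(2178-05-29)
<== 2178-05-29
==> datewheel.roll(185)
<== 2178-11-30


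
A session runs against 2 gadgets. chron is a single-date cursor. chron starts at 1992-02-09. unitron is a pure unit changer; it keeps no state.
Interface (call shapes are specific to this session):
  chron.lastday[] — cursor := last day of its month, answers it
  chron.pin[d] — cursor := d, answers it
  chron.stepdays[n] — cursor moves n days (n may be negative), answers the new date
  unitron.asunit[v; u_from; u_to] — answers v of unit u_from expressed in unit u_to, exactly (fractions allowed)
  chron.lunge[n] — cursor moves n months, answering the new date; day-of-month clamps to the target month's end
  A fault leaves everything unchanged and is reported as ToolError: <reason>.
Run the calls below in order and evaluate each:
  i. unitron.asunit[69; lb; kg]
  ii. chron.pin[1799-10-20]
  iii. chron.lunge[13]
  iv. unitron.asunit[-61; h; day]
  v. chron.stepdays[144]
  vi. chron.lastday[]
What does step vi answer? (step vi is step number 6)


·→ unitron.asunit(v→69, u_from→lb, u_to→kg)
·← 3129787353/100000000
·→ chron.pin(d→1799-10-20)
·← 1799-10-20
·→ chron.lunge(n→13)
·← 1800-11-20
·→ unitron.asunit(v→-61, u_from→h, u_to→day)
·← -61/24
·→ chron.stepdays(n→144)
·← 1801-04-13
·→ chron.lastday()
·← 1801-04-30

Answer: 1801-04-30


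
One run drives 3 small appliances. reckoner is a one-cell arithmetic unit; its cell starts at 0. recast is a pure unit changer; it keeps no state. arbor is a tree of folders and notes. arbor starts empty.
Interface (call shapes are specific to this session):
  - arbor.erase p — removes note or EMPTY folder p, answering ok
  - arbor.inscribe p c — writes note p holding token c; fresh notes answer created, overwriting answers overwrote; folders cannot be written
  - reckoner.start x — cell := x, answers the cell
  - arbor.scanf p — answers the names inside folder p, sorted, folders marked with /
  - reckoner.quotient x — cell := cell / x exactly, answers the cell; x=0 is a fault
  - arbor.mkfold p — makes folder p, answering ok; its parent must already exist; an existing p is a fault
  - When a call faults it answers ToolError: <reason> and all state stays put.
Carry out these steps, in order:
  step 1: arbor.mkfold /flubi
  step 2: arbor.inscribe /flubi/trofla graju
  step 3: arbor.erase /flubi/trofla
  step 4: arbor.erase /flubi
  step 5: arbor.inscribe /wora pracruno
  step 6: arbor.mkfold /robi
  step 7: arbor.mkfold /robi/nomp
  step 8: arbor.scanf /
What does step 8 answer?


$ arbor.mkfold p: /flubi
:: ok
$ arbor.inscribe p: /flubi/trofla c: graju
:: created
$ arbor.erase p: /flubi/trofla
:: ok
$ arbor.erase p: /flubi
:: ok
$ arbor.inscribe p: /wora c: pracruno
:: created
$ arbor.mkfold p: /robi
:: ok
$ arbor.mkfold p: /robi/nomp
:: ok
$ arbor.scanf p: /
:: [robi/, wora]

Answer: [robi/, wora]


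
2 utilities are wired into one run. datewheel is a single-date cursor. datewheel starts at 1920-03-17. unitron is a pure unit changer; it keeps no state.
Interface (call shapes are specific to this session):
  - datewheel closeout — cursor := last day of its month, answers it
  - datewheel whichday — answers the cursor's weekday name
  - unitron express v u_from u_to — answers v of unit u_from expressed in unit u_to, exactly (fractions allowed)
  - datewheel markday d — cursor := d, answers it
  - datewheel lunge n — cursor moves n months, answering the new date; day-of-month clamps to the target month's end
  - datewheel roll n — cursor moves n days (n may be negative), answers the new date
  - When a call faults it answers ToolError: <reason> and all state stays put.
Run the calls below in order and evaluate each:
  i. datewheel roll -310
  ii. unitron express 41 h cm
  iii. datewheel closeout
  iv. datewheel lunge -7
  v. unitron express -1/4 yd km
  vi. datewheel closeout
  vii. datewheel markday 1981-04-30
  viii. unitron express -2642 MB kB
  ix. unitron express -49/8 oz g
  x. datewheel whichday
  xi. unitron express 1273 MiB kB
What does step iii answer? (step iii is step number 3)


>>> datewheel roll n='-310'
= 1919-05-12
>>> unitron express v='41' u_from='h' u_to='cm'
= ToolError: incompatible units
>>> datewheel closeout
= 1919-05-31
>>> datewheel lunge n='-7'
= 1918-10-31
>>> unitron express v='-1/4' u_from='yd' u_to='km'
= -1143/5000000
>>> datewheel closeout
= 1918-10-31
>>> datewheel markday d='1981-04-30'
= 1981-04-30
>>> unitron express v='-2642' u_from='MB' u_to='kB'
= -2642000
>>> unitron express v='-49/8' u_from='oz' u_to='g'
= -2222602613/12800000
>>> datewheel whichday
= Thursday
>>> unitron express v='1273' u_from='MiB' u_to='kB'
= 166854656/125

Answer: 1919-05-31


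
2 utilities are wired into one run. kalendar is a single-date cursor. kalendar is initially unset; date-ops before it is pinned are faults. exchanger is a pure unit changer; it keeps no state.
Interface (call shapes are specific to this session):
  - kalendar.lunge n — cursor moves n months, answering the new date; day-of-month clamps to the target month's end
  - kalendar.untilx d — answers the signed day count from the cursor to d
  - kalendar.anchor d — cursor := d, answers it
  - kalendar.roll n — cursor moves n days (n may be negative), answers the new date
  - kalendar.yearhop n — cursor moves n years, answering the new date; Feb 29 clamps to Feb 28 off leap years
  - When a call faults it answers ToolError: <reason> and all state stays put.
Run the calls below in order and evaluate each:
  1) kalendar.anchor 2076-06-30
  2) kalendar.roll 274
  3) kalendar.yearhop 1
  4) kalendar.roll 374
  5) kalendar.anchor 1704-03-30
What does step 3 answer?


Answer: 2078-03-31

Derivation:
;; 1. kalendar.anchor(d='2076-06-30') == 2076-06-30
;; 2. kalendar.roll(n='274') == 2077-03-31
;; 3. kalendar.yearhop(n='1') == 2078-03-31
;; 4. kalendar.roll(n='374') == 2079-04-09
;; 5. kalendar.anchor(d='1704-03-30') == 1704-03-30


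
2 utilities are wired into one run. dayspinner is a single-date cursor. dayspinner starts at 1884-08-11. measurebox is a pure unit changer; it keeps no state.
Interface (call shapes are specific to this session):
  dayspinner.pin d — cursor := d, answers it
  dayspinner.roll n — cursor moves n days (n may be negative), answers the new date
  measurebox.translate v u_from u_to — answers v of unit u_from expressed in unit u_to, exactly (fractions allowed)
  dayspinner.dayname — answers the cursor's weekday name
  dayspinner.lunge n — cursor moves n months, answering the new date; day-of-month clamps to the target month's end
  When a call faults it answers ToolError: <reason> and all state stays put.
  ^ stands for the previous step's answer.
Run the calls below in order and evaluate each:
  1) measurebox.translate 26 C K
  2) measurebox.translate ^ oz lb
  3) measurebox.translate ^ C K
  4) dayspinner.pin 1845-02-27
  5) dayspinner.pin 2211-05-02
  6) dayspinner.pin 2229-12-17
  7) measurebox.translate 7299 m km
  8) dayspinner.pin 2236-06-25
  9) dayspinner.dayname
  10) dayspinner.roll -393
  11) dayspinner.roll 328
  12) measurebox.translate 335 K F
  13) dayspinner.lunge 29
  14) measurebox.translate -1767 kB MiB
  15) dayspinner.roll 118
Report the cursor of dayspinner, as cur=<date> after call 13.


-- translate(v='26', u_from='C', u_to='K') => 5983/20
-- translate(v='^', u_from='oz', u_to='lb') => 5983/320
-- translate(v='^', u_from='C', u_to='K') => 93391/320
-- pin(d='1845-02-27') => 1845-02-27
-- pin(d='2211-05-02') => 2211-05-02
-- pin(d='2229-12-17') => 2229-12-17
-- translate(v='7299', u_from='m', u_to='km') => 7299/1000
-- pin(d='2236-06-25') => 2236-06-25
-- dayname() => Saturday
-- roll(n='-393') => 2235-05-29
-- roll(n='328') => 2236-04-21
-- translate(v='335', u_from='K', u_to='F') => 14333/100
-- lunge(n='29') => 2238-09-21
-- translate(v='-1767', u_from='kB', u_to='MiB') => -220875/131072
-- roll(n='118') => 2239-01-17

Answer: cur=2238-09-21


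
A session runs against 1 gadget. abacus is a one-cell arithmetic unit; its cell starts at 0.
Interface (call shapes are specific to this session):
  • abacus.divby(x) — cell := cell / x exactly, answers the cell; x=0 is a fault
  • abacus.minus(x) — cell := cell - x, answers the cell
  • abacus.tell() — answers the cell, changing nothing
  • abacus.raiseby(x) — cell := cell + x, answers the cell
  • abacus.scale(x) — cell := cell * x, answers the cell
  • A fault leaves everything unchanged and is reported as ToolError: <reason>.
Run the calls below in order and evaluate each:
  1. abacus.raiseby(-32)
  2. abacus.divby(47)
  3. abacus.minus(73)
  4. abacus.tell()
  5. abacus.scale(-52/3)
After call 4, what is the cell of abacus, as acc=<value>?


[in] raiseby x='-32'
  -32
[in] divby x='47'
  -32/47
[in] minus x='73'
  -3463/47
[in] tell
  -3463/47
[in] scale x='-52/3'
  180076/141

Answer: acc=-3463/47


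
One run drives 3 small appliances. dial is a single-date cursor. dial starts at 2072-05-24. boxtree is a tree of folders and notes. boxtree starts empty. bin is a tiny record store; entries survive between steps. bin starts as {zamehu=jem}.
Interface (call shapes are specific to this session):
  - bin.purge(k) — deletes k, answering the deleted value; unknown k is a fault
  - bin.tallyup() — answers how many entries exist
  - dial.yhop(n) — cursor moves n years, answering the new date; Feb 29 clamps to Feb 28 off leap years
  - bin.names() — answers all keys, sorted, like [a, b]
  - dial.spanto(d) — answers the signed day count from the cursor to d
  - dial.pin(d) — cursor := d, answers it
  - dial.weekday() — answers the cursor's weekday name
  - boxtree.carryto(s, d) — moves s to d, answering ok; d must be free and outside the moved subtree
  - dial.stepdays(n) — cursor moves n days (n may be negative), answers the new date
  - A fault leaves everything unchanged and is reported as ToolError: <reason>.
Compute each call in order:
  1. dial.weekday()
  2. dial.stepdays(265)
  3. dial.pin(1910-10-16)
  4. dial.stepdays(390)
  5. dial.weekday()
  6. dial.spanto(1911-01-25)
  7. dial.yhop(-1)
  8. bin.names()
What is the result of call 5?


Answer: Friday

Derivation:
% weekday
:: Tuesday
% stepdays n=265
:: 2073-02-13
% pin d=1910-10-16
:: 1910-10-16
% stepdays n=390
:: 1911-11-10
% weekday
:: Friday
% spanto d=1911-01-25
:: -289
% yhop n=-1
:: 1910-11-10
% names
:: [zamehu]


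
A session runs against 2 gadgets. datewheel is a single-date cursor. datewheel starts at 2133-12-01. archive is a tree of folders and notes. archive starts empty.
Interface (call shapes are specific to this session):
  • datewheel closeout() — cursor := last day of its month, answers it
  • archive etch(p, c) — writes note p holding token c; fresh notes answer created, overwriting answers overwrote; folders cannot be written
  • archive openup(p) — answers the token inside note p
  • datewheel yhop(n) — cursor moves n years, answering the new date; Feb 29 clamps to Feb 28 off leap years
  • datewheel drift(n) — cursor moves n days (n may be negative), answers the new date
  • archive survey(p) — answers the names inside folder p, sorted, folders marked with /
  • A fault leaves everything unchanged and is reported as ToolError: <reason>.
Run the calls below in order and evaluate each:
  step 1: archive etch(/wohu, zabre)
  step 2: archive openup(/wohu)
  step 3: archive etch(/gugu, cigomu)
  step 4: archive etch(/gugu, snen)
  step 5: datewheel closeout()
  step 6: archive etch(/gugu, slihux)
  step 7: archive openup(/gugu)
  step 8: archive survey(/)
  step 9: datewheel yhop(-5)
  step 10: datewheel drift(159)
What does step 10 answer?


I try archive etch with p=/wohu, c=zabre, → created.
Now I run archive openup with p=/wohu, and observe zabre.
Calling archive etch with p=/gugu, c=cigomu, and get created.
Now I run archive etch with p=/gugu, c=snen, and get overwrote.
Using datewheel closeout: 2133-12-31.
Invoking archive etch with p=/gugu, c=slihux, — result: overwrote.
I run archive openup with p=/gugu, — result: slihux.
I use archive survey with p=/, giving [gugu, wohu].
Invoking datewheel yhop with n=-5, and see 2128-12-31.
Invoking datewheel drift with n=159, yielding 2129-06-08.

Answer: 2129-06-08


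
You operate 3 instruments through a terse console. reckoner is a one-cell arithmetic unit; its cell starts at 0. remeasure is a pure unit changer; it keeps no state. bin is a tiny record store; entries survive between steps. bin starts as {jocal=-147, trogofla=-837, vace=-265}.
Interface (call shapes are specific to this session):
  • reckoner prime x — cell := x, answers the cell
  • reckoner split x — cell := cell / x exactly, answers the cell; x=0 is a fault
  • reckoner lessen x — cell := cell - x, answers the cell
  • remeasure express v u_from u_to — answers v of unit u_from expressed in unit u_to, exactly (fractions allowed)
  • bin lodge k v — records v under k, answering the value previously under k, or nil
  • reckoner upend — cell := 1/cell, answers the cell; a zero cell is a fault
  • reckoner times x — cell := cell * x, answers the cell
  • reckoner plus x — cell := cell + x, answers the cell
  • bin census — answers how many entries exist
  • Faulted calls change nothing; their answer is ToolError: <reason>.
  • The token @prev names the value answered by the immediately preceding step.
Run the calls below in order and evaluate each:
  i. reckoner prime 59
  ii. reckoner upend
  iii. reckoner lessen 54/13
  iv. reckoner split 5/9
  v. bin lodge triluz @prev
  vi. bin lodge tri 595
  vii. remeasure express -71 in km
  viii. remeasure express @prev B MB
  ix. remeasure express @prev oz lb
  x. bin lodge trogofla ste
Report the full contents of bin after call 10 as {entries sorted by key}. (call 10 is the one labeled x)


Answer: {jocal=-147, tri=595, triluz=-28557/3835, trogofla=ste, vace=-265}

Derivation:
// reckoner prime(x→59) -> 59
// reckoner upend() -> 1/59
// reckoner lessen(x→54/13) -> -3173/767
// reckoner split(x→5/9) -> -28557/3835
// bin lodge(k→triluz, v→@prev) -> nil
// bin lodge(k→tri, v→595) -> nil
// remeasure express(v→-71, u_from→in, u_to→km) -> -9017/5000000
// remeasure express(v→@prev, u_from→B, u_to→MB) -> -9017/5000000000000
// remeasure express(v→@prev, u_from→oz, u_to→lb) -> -9017/80000000000000
// bin lodge(k→trogofla, v→ste) -> -837


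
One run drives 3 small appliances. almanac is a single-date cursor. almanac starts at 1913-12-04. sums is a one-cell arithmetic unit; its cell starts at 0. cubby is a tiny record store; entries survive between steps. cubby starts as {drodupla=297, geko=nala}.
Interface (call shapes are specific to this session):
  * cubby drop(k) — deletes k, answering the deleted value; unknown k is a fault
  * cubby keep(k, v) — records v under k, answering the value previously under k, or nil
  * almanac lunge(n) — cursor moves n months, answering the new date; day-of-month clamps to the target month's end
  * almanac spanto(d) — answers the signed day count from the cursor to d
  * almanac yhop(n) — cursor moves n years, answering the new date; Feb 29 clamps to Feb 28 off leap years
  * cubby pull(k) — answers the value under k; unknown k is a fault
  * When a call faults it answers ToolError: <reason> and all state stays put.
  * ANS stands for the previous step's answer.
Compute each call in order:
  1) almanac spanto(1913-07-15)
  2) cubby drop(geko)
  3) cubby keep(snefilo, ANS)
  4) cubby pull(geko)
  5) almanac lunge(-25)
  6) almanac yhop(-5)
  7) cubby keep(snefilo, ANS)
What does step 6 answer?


Answer: 1906-11-04

Derivation:
Invoking almanac spanto on d='1913-07-15', and see -142.
Invoking cubby drop on k='geko', and observe nala.
I call cubby keep on k='snefilo', v='ANS', and see nil.
I use cubby pull on k='geko', and get ToolError: no such key geko.
Using almanac lunge on n='-25', which returns 1911-11-04.
I invoke almanac yhop on n='-5', which returns 1906-11-04.
I invoke cubby keep on k='snefilo', v='ANS', → nala.


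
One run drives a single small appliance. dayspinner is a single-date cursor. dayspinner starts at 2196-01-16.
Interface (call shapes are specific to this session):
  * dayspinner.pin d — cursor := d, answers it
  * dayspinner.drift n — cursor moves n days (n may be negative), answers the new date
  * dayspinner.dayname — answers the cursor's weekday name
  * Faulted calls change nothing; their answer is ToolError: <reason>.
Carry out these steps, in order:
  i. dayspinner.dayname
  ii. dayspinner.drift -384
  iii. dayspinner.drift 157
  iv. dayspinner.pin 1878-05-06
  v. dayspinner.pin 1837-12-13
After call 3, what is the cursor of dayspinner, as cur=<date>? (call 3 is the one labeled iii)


Answer: cur=2195-06-03

Derivation:
$ dayspinner.dayname
= Saturday
$ dayspinner.drift -384
= 2194-12-28
$ dayspinner.drift 157
= 2195-06-03
$ dayspinner.pin 1878-05-06
= 1878-05-06
$ dayspinner.pin 1837-12-13
= 1837-12-13


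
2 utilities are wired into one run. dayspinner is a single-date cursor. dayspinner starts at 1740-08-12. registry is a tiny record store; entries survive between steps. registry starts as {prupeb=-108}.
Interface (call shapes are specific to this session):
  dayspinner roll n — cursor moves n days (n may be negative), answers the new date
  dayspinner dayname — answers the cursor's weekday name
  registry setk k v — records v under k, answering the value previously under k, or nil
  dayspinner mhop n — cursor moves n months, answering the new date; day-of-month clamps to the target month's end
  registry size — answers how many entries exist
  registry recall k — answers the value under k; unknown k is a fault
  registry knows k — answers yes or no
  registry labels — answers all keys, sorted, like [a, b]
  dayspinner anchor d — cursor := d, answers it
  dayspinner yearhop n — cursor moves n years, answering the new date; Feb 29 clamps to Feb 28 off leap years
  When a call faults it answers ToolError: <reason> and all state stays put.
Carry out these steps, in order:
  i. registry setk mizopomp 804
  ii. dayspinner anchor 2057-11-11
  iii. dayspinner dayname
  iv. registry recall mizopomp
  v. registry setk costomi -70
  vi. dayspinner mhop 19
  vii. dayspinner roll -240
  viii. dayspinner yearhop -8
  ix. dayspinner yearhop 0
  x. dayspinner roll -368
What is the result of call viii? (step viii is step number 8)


Answer: 2050-10-14

Derivation:
# 1. registry setk(mizopomp, 804) == nil
# 2. dayspinner anchor(2057-11-11) == 2057-11-11
# 3. dayspinner dayname() == Sunday
# 4. registry recall(mizopomp) == 804
# 5. registry setk(costomi, -70) == nil
# 6. dayspinner mhop(19) == 2059-06-11
# 7. dayspinner roll(-240) == 2058-10-14
# 8. dayspinner yearhop(-8) == 2050-10-14
# 9. dayspinner yearhop(0) == 2050-10-14
# 10. dayspinner roll(-368) == 2049-10-11


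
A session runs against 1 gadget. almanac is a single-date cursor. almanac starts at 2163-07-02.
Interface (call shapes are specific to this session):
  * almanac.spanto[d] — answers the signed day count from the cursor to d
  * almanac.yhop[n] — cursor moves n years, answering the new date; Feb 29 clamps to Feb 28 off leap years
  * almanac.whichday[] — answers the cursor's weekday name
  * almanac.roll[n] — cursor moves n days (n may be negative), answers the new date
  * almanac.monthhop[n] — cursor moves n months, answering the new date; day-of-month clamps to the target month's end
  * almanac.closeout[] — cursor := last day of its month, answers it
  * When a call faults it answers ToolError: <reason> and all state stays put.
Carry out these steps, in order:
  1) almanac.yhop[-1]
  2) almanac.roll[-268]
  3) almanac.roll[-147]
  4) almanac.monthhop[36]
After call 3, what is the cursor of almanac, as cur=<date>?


Calling almanac.yhop using n='-1', giving 2162-07-02.
Invoking almanac.roll using n='-268', and get 2161-10-07.
Now I run almanac.roll using n='-147', giving 2161-05-13.
Now I run almanac.monthhop using n='36', → 2164-05-13.

Answer: cur=2161-05-13


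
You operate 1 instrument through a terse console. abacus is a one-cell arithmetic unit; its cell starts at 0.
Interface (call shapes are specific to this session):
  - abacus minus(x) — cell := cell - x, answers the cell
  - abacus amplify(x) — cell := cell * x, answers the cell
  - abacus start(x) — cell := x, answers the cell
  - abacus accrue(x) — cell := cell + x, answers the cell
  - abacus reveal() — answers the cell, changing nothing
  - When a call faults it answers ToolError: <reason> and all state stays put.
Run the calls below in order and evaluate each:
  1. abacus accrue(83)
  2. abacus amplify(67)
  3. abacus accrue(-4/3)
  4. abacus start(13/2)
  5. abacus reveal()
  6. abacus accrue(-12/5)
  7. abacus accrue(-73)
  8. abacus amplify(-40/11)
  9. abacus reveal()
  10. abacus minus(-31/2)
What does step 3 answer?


CALL abacus accrue[x=83]
RET  83
CALL abacus amplify[x=67]
RET  5561
CALL abacus accrue[x=-4/3]
RET  16679/3
CALL abacus start[x=13/2]
RET  13/2
CALL abacus reveal[]
RET  13/2
CALL abacus accrue[x=-12/5]
RET  41/10
CALL abacus accrue[x=-73]
RET  -689/10
CALL abacus amplify[x=-40/11]
RET  2756/11
CALL abacus reveal[]
RET  2756/11
CALL abacus minus[x=-31/2]
RET  5853/22

Answer: 16679/3


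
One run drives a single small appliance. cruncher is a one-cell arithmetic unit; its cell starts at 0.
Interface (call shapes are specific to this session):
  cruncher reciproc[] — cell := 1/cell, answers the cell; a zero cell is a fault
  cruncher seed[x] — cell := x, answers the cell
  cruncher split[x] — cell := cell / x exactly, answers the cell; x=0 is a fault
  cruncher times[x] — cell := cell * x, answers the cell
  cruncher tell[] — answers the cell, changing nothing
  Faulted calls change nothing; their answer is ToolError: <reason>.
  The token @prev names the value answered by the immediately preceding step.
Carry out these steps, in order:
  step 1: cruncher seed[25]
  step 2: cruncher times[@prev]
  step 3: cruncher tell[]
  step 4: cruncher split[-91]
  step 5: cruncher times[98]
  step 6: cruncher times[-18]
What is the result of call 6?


[in] cruncher seed x='25'
= 25
[in] cruncher times x='@prev'
= 625
[in] cruncher tell
= 625
[in] cruncher split x='-91'
= -625/91
[in] cruncher times x='98'
= -8750/13
[in] cruncher times x='-18'
= 157500/13

Answer: 157500/13


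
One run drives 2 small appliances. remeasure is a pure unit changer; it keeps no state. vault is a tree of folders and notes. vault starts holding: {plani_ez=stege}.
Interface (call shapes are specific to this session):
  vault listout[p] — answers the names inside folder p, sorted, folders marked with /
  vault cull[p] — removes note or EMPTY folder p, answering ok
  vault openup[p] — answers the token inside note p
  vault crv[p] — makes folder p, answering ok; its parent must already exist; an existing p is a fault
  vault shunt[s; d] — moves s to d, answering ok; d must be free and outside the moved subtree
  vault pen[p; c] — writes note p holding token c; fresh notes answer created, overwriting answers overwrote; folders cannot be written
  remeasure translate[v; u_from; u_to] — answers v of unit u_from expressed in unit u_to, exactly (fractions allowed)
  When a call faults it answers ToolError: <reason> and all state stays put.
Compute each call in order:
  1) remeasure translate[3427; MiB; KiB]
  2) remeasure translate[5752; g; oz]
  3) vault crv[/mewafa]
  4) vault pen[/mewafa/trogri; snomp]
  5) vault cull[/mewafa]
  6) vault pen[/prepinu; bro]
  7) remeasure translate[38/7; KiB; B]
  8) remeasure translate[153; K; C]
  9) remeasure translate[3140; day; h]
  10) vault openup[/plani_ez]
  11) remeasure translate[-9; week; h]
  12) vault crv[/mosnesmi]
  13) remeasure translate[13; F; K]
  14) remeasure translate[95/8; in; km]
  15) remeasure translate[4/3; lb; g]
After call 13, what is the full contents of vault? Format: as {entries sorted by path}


Step: remeasure translate[3427; MiB; KiB]
Result: 3509248
Step: remeasure translate[5752; g; oz]
Result: 9203200000/45359237
Step: vault crv[/mewafa]
Result: ok
Step: vault pen[/mewafa/trogri; snomp]
Result: created
Step: vault cull[/mewafa]
Result: ToolError: not empty
Step: vault pen[/prepinu; bro]
Result: created
Step: remeasure translate[38/7; KiB; B]
Result: 38912/7
Step: remeasure translate[153; K; C]
Result: -2403/20
Step: remeasure translate[3140; day; h]
Result: 75360
Step: vault openup[/plani_ez]
Result: stege
Step: remeasure translate[-9; week; h]
Result: -1512
Step: vault crv[/mosnesmi]
Result: ok
Step: remeasure translate[13; F; K]
Result: 47267/180
Step: remeasure translate[95/8; in; km]
Result: 2413/8000000
Step: remeasure translate[4/3; lb; g]
Result: 45359237/75000

Answer: {mewafa/, mewafa/trogri=snomp, mosnesmi/, plani_ez=stege, prepinu=bro}


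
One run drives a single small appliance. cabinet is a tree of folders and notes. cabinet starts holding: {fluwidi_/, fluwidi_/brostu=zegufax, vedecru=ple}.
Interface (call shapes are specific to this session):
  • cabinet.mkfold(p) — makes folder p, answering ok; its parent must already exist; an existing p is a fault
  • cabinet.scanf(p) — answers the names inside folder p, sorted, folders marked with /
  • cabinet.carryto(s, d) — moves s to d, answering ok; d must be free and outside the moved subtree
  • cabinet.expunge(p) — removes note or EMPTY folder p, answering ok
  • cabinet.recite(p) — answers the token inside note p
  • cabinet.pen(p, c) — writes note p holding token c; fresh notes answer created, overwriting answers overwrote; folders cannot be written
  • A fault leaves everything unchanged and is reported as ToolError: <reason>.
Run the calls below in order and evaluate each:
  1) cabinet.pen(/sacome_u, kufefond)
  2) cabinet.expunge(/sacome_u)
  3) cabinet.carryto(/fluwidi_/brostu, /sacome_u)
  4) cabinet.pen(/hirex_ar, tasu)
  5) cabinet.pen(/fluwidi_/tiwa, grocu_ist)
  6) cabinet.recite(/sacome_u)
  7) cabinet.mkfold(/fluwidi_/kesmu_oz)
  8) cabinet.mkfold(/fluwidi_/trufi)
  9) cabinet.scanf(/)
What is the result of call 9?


Step: cabinet.pen[p: /sacome_u; c: kufefond]
Result: created
Step: cabinet.expunge[p: /sacome_u]
Result: ok
Step: cabinet.carryto[s: /fluwidi_/brostu; d: /sacome_u]
Result: ok
Step: cabinet.pen[p: /hirex_ar; c: tasu]
Result: created
Step: cabinet.pen[p: /fluwidi_/tiwa; c: grocu_ist]
Result: created
Step: cabinet.recite[p: /sacome_u]
Result: zegufax
Step: cabinet.mkfold[p: /fluwidi_/kesmu_oz]
Result: ok
Step: cabinet.mkfold[p: /fluwidi_/trufi]
Result: ok
Step: cabinet.scanf[p: /]
Result: [fluwidi_/, hirex_ar, sacome_u, vedecru]

Answer: [fluwidi_/, hirex_ar, sacome_u, vedecru]
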